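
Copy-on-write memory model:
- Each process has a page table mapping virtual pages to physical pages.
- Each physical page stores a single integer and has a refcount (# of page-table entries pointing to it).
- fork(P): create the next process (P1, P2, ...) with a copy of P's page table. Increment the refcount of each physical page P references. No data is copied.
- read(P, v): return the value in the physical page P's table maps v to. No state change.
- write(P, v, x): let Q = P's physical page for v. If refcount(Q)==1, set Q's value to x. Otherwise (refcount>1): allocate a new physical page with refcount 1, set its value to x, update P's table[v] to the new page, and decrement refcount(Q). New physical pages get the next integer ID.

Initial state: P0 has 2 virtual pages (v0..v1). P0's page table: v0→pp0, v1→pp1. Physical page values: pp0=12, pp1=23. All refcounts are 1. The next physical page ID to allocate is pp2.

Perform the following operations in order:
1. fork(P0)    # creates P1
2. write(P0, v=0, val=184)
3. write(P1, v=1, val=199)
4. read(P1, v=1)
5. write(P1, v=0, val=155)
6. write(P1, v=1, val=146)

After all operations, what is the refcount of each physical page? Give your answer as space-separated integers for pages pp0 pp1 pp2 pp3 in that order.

Answer: 1 1 1 1

Derivation:
Op 1: fork(P0) -> P1. 2 ppages; refcounts: pp0:2 pp1:2
Op 2: write(P0, v0, 184). refcount(pp0)=2>1 -> COPY to pp2. 3 ppages; refcounts: pp0:1 pp1:2 pp2:1
Op 3: write(P1, v1, 199). refcount(pp1)=2>1 -> COPY to pp3. 4 ppages; refcounts: pp0:1 pp1:1 pp2:1 pp3:1
Op 4: read(P1, v1) -> 199. No state change.
Op 5: write(P1, v0, 155). refcount(pp0)=1 -> write in place. 4 ppages; refcounts: pp0:1 pp1:1 pp2:1 pp3:1
Op 6: write(P1, v1, 146). refcount(pp3)=1 -> write in place. 4 ppages; refcounts: pp0:1 pp1:1 pp2:1 pp3:1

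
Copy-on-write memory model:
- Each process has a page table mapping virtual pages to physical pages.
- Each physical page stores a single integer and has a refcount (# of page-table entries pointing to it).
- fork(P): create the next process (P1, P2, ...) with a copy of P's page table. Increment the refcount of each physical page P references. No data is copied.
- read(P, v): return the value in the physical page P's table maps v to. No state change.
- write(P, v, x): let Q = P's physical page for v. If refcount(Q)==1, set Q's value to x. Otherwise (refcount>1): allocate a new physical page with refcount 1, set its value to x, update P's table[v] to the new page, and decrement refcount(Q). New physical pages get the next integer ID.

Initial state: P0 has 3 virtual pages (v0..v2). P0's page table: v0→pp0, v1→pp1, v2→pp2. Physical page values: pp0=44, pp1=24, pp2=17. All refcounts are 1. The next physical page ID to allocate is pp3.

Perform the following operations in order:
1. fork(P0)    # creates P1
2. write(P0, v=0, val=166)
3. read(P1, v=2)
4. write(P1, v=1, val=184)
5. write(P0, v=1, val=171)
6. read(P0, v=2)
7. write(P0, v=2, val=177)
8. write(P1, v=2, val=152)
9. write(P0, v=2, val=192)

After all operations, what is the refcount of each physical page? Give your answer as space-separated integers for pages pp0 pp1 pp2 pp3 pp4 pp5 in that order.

Op 1: fork(P0) -> P1. 3 ppages; refcounts: pp0:2 pp1:2 pp2:2
Op 2: write(P0, v0, 166). refcount(pp0)=2>1 -> COPY to pp3. 4 ppages; refcounts: pp0:1 pp1:2 pp2:2 pp3:1
Op 3: read(P1, v2) -> 17. No state change.
Op 4: write(P1, v1, 184). refcount(pp1)=2>1 -> COPY to pp4. 5 ppages; refcounts: pp0:1 pp1:1 pp2:2 pp3:1 pp4:1
Op 5: write(P0, v1, 171). refcount(pp1)=1 -> write in place. 5 ppages; refcounts: pp0:1 pp1:1 pp2:2 pp3:1 pp4:1
Op 6: read(P0, v2) -> 17. No state change.
Op 7: write(P0, v2, 177). refcount(pp2)=2>1 -> COPY to pp5. 6 ppages; refcounts: pp0:1 pp1:1 pp2:1 pp3:1 pp4:1 pp5:1
Op 8: write(P1, v2, 152). refcount(pp2)=1 -> write in place. 6 ppages; refcounts: pp0:1 pp1:1 pp2:1 pp3:1 pp4:1 pp5:1
Op 9: write(P0, v2, 192). refcount(pp5)=1 -> write in place. 6 ppages; refcounts: pp0:1 pp1:1 pp2:1 pp3:1 pp4:1 pp5:1

Answer: 1 1 1 1 1 1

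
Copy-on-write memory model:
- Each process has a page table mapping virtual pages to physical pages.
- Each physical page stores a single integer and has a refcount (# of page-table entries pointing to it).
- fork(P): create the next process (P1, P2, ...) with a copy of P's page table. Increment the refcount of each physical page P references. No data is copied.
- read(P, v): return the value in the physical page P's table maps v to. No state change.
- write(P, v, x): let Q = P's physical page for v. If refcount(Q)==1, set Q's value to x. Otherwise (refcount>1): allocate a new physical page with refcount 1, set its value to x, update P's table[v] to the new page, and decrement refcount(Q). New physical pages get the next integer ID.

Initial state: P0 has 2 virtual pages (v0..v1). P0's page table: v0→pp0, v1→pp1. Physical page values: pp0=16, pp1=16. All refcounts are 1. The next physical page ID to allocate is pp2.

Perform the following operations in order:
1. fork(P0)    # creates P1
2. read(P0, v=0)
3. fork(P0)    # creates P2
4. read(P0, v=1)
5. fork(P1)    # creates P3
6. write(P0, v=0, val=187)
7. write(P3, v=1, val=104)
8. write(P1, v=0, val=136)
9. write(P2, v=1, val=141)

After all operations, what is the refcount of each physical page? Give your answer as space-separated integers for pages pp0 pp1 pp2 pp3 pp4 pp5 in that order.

Op 1: fork(P0) -> P1. 2 ppages; refcounts: pp0:2 pp1:2
Op 2: read(P0, v0) -> 16. No state change.
Op 3: fork(P0) -> P2. 2 ppages; refcounts: pp0:3 pp1:3
Op 4: read(P0, v1) -> 16. No state change.
Op 5: fork(P1) -> P3. 2 ppages; refcounts: pp0:4 pp1:4
Op 6: write(P0, v0, 187). refcount(pp0)=4>1 -> COPY to pp2. 3 ppages; refcounts: pp0:3 pp1:4 pp2:1
Op 7: write(P3, v1, 104). refcount(pp1)=4>1 -> COPY to pp3. 4 ppages; refcounts: pp0:3 pp1:3 pp2:1 pp3:1
Op 8: write(P1, v0, 136). refcount(pp0)=3>1 -> COPY to pp4. 5 ppages; refcounts: pp0:2 pp1:3 pp2:1 pp3:1 pp4:1
Op 9: write(P2, v1, 141). refcount(pp1)=3>1 -> COPY to pp5. 6 ppages; refcounts: pp0:2 pp1:2 pp2:1 pp3:1 pp4:1 pp5:1

Answer: 2 2 1 1 1 1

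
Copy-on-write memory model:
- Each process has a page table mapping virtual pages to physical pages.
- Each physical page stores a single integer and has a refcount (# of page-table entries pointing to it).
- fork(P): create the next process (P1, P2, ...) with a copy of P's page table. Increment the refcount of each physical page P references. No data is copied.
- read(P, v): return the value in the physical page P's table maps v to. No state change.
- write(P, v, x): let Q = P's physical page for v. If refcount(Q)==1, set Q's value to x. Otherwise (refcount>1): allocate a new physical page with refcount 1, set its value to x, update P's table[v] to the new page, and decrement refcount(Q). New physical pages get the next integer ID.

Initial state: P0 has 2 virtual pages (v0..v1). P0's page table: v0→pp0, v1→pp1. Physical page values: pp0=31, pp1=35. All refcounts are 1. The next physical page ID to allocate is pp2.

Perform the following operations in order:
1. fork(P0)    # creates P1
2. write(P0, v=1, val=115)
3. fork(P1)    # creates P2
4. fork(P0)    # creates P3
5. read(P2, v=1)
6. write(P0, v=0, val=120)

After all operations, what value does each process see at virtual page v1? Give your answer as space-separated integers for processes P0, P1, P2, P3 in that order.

Answer: 115 35 35 115

Derivation:
Op 1: fork(P0) -> P1. 2 ppages; refcounts: pp0:2 pp1:2
Op 2: write(P0, v1, 115). refcount(pp1)=2>1 -> COPY to pp2. 3 ppages; refcounts: pp0:2 pp1:1 pp2:1
Op 3: fork(P1) -> P2. 3 ppages; refcounts: pp0:3 pp1:2 pp2:1
Op 4: fork(P0) -> P3. 3 ppages; refcounts: pp0:4 pp1:2 pp2:2
Op 5: read(P2, v1) -> 35. No state change.
Op 6: write(P0, v0, 120). refcount(pp0)=4>1 -> COPY to pp3. 4 ppages; refcounts: pp0:3 pp1:2 pp2:2 pp3:1
P0: v1 -> pp2 = 115
P1: v1 -> pp1 = 35
P2: v1 -> pp1 = 35
P3: v1 -> pp2 = 115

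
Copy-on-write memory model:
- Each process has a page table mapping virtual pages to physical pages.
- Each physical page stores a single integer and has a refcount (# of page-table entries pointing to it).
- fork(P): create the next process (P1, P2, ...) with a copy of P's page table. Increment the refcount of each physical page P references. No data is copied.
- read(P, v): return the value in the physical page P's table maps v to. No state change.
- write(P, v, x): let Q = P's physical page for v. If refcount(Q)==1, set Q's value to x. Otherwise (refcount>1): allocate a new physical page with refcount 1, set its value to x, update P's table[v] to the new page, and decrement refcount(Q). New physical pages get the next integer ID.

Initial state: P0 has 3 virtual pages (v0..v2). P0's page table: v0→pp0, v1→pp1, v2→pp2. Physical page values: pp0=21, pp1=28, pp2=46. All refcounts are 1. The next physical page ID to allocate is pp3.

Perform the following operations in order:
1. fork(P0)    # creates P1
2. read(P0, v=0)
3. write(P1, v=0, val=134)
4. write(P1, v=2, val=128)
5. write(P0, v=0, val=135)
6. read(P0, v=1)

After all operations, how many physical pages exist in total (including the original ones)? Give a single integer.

Answer: 5

Derivation:
Op 1: fork(P0) -> P1. 3 ppages; refcounts: pp0:2 pp1:2 pp2:2
Op 2: read(P0, v0) -> 21. No state change.
Op 3: write(P1, v0, 134). refcount(pp0)=2>1 -> COPY to pp3. 4 ppages; refcounts: pp0:1 pp1:2 pp2:2 pp3:1
Op 4: write(P1, v2, 128). refcount(pp2)=2>1 -> COPY to pp4. 5 ppages; refcounts: pp0:1 pp1:2 pp2:1 pp3:1 pp4:1
Op 5: write(P0, v0, 135). refcount(pp0)=1 -> write in place. 5 ppages; refcounts: pp0:1 pp1:2 pp2:1 pp3:1 pp4:1
Op 6: read(P0, v1) -> 28. No state change.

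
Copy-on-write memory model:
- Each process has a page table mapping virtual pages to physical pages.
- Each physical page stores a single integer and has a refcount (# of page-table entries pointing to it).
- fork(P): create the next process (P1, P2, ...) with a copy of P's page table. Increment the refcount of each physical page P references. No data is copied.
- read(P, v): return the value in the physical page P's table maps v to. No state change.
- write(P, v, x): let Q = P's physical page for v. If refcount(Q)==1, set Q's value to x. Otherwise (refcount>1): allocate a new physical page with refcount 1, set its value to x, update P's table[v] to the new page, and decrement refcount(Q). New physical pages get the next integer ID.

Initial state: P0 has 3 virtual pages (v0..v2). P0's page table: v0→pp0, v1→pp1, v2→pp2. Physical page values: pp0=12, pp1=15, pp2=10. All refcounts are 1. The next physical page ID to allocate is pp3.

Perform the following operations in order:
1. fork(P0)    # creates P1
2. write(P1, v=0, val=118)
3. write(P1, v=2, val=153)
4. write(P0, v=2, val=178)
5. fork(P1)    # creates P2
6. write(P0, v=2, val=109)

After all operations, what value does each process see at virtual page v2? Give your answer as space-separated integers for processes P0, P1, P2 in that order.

Answer: 109 153 153

Derivation:
Op 1: fork(P0) -> P1. 3 ppages; refcounts: pp0:2 pp1:2 pp2:2
Op 2: write(P1, v0, 118). refcount(pp0)=2>1 -> COPY to pp3. 4 ppages; refcounts: pp0:1 pp1:2 pp2:2 pp3:1
Op 3: write(P1, v2, 153). refcount(pp2)=2>1 -> COPY to pp4. 5 ppages; refcounts: pp0:1 pp1:2 pp2:1 pp3:1 pp4:1
Op 4: write(P0, v2, 178). refcount(pp2)=1 -> write in place. 5 ppages; refcounts: pp0:1 pp1:2 pp2:1 pp3:1 pp4:1
Op 5: fork(P1) -> P2. 5 ppages; refcounts: pp0:1 pp1:3 pp2:1 pp3:2 pp4:2
Op 6: write(P0, v2, 109). refcount(pp2)=1 -> write in place. 5 ppages; refcounts: pp0:1 pp1:3 pp2:1 pp3:2 pp4:2
P0: v2 -> pp2 = 109
P1: v2 -> pp4 = 153
P2: v2 -> pp4 = 153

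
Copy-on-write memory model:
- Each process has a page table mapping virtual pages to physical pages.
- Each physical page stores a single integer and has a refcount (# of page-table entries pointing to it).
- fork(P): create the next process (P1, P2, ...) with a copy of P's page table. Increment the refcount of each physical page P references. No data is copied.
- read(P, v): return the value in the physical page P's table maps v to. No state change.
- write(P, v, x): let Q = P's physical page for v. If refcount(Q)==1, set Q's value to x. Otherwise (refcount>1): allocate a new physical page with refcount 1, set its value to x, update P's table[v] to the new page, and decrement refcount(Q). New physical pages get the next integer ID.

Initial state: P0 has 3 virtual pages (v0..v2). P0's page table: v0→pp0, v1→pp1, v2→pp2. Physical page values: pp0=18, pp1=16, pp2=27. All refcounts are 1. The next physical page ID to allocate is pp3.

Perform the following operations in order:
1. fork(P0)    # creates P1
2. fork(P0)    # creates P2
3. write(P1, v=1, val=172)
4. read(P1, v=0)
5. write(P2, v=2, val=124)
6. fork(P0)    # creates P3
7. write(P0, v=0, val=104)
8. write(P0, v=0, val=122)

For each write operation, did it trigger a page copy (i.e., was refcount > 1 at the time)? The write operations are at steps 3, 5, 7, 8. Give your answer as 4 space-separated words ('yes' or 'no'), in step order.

Op 1: fork(P0) -> P1. 3 ppages; refcounts: pp0:2 pp1:2 pp2:2
Op 2: fork(P0) -> P2. 3 ppages; refcounts: pp0:3 pp1:3 pp2:3
Op 3: write(P1, v1, 172). refcount(pp1)=3>1 -> COPY to pp3. 4 ppages; refcounts: pp0:3 pp1:2 pp2:3 pp3:1
Op 4: read(P1, v0) -> 18. No state change.
Op 5: write(P2, v2, 124). refcount(pp2)=3>1 -> COPY to pp4. 5 ppages; refcounts: pp0:3 pp1:2 pp2:2 pp3:1 pp4:1
Op 6: fork(P0) -> P3. 5 ppages; refcounts: pp0:4 pp1:3 pp2:3 pp3:1 pp4:1
Op 7: write(P0, v0, 104). refcount(pp0)=4>1 -> COPY to pp5. 6 ppages; refcounts: pp0:3 pp1:3 pp2:3 pp3:1 pp4:1 pp5:1
Op 8: write(P0, v0, 122). refcount(pp5)=1 -> write in place. 6 ppages; refcounts: pp0:3 pp1:3 pp2:3 pp3:1 pp4:1 pp5:1

yes yes yes no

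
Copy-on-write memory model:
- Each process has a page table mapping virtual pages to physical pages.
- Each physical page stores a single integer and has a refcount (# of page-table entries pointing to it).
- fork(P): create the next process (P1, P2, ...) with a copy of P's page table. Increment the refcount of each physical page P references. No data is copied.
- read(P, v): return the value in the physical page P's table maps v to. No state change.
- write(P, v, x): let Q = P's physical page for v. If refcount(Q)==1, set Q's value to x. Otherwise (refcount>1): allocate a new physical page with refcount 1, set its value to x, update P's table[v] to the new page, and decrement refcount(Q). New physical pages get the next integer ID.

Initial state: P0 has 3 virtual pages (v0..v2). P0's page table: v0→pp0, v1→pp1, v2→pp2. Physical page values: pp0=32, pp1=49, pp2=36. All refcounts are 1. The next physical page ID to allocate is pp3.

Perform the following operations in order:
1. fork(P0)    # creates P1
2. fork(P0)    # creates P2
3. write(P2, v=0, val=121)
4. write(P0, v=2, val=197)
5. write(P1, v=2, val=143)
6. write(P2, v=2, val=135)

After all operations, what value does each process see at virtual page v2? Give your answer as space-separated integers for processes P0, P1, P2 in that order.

Answer: 197 143 135

Derivation:
Op 1: fork(P0) -> P1. 3 ppages; refcounts: pp0:2 pp1:2 pp2:2
Op 2: fork(P0) -> P2. 3 ppages; refcounts: pp0:3 pp1:3 pp2:3
Op 3: write(P2, v0, 121). refcount(pp0)=3>1 -> COPY to pp3. 4 ppages; refcounts: pp0:2 pp1:3 pp2:3 pp3:1
Op 4: write(P0, v2, 197). refcount(pp2)=3>1 -> COPY to pp4. 5 ppages; refcounts: pp0:2 pp1:3 pp2:2 pp3:1 pp4:1
Op 5: write(P1, v2, 143). refcount(pp2)=2>1 -> COPY to pp5. 6 ppages; refcounts: pp0:2 pp1:3 pp2:1 pp3:1 pp4:1 pp5:1
Op 6: write(P2, v2, 135). refcount(pp2)=1 -> write in place. 6 ppages; refcounts: pp0:2 pp1:3 pp2:1 pp3:1 pp4:1 pp5:1
P0: v2 -> pp4 = 197
P1: v2 -> pp5 = 143
P2: v2 -> pp2 = 135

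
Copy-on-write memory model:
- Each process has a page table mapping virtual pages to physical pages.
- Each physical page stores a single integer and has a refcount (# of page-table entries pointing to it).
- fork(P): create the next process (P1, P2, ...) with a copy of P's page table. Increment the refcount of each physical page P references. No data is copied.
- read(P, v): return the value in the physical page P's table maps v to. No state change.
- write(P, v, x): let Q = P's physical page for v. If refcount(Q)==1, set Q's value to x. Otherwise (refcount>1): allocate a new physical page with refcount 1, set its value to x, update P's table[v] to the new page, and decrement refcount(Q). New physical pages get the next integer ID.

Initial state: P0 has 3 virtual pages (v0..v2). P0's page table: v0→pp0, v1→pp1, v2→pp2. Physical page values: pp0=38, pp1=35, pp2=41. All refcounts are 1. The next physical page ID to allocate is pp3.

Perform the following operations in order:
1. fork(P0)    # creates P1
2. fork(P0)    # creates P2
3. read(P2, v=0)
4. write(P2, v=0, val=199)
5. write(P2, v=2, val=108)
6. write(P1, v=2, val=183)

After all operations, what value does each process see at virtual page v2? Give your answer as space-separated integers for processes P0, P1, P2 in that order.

Answer: 41 183 108

Derivation:
Op 1: fork(P0) -> P1. 3 ppages; refcounts: pp0:2 pp1:2 pp2:2
Op 2: fork(P0) -> P2. 3 ppages; refcounts: pp0:3 pp1:3 pp2:3
Op 3: read(P2, v0) -> 38. No state change.
Op 4: write(P2, v0, 199). refcount(pp0)=3>1 -> COPY to pp3. 4 ppages; refcounts: pp0:2 pp1:3 pp2:3 pp3:1
Op 5: write(P2, v2, 108). refcount(pp2)=3>1 -> COPY to pp4. 5 ppages; refcounts: pp0:2 pp1:3 pp2:2 pp3:1 pp4:1
Op 6: write(P1, v2, 183). refcount(pp2)=2>1 -> COPY to pp5. 6 ppages; refcounts: pp0:2 pp1:3 pp2:1 pp3:1 pp4:1 pp5:1
P0: v2 -> pp2 = 41
P1: v2 -> pp5 = 183
P2: v2 -> pp4 = 108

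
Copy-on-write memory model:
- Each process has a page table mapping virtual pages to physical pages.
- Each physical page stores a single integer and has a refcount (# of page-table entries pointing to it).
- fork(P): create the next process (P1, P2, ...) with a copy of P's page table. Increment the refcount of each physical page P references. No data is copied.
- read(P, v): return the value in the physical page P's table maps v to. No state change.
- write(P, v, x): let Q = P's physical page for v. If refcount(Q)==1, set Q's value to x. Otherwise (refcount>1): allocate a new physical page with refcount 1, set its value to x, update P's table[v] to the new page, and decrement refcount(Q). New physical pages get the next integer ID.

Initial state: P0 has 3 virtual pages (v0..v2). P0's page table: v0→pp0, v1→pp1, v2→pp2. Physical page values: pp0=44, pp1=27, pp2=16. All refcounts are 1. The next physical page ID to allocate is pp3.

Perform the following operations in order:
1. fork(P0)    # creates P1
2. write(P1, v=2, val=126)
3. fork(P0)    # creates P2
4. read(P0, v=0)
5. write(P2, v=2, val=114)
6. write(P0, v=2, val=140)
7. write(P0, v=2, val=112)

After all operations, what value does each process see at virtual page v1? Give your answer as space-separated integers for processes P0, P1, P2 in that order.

Answer: 27 27 27

Derivation:
Op 1: fork(P0) -> P1. 3 ppages; refcounts: pp0:2 pp1:2 pp2:2
Op 2: write(P1, v2, 126). refcount(pp2)=2>1 -> COPY to pp3. 4 ppages; refcounts: pp0:2 pp1:2 pp2:1 pp3:1
Op 3: fork(P0) -> P2. 4 ppages; refcounts: pp0:3 pp1:3 pp2:2 pp3:1
Op 4: read(P0, v0) -> 44. No state change.
Op 5: write(P2, v2, 114). refcount(pp2)=2>1 -> COPY to pp4. 5 ppages; refcounts: pp0:3 pp1:3 pp2:1 pp3:1 pp4:1
Op 6: write(P0, v2, 140). refcount(pp2)=1 -> write in place. 5 ppages; refcounts: pp0:3 pp1:3 pp2:1 pp3:1 pp4:1
Op 7: write(P0, v2, 112). refcount(pp2)=1 -> write in place. 5 ppages; refcounts: pp0:3 pp1:3 pp2:1 pp3:1 pp4:1
P0: v1 -> pp1 = 27
P1: v1 -> pp1 = 27
P2: v1 -> pp1 = 27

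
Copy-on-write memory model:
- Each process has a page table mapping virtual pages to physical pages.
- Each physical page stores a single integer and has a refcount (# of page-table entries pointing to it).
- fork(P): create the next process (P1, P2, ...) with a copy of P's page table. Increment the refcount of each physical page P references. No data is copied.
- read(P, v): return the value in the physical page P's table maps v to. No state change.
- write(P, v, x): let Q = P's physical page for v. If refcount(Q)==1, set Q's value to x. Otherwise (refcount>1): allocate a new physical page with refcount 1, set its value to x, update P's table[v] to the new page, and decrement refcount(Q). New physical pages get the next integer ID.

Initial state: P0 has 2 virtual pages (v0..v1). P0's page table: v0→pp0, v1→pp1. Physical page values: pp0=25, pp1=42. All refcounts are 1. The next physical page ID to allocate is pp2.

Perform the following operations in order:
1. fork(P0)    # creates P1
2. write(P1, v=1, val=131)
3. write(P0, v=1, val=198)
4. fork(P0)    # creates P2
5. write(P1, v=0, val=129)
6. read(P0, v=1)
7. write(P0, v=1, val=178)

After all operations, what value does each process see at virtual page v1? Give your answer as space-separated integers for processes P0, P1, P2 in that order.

Op 1: fork(P0) -> P1. 2 ppages; refcounts: pp0:2 pp1:2
Op 2: write(P1, v1, 131). refcount(pp1)=2>1 -> COPY to pp2. 3 ppages; refcounts: pp0:2 pp1:1 pp2:1
Op 3: write(P0, v1, 198). refcount(pp1)=1 -> write in place. 3 ppages; refcounts: pp0:2 pp1:1 pp2:1
Op 4: fork(P0) -> P2. 3 ppages; refcounts: pp0:3 pp1:2 pp2:1
Op 5: write(P1, v0, 129). refcount(pp0)=3>1 -> COPY to pp3. 4 ppages; refcounts: pp0:2 pp1:2 pp2:1 pp3:1
Op 6: read(P0, v1) -> 198. No state change.
Op 7: write(P0, v1, 178). refcount(pp1)=2>1 -> COPY to pp4. 5 ppages; refcounts: pp0:2 pp1:1 pp2:1 pp3:1 pp4:1
P0: v1 -> pp4 = 178
P1: v1 -> pp2 = 131
P2: v1 -> pp1 = 198

Answer: 178 131 198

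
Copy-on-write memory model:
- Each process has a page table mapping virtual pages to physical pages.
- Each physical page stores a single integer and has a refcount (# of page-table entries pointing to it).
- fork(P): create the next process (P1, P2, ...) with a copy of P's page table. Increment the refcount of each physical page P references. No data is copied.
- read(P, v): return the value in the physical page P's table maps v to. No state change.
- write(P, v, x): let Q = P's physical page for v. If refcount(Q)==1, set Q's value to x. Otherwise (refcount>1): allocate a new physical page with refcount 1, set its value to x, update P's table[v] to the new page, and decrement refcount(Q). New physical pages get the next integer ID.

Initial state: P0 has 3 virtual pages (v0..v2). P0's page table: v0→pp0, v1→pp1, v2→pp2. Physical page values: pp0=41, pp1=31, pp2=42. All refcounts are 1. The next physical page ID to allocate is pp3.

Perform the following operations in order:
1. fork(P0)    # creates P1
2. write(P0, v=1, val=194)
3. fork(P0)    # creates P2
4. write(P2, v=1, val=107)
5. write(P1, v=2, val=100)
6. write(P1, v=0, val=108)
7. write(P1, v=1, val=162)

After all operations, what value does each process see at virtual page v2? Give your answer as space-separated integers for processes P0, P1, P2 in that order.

Op 1: fork(P0) -> P1. 3 ppages; refcounts: pp0:2 pp1:2 pp2:2
Op 2: write(P0, v1, 194). refcount(pp1)=2>1 -> COPY to pp3. 4 ppages; refcounts: pp0:2 pp1:1 pp2:2 pp3:1
Op 3: fork(P0) -> P2. 4 ppages; refcounts: pp0:3 pp1:1 pp2:3 pp3:2
Op 4: write(P2, v1, 107). refcount(pp3)=2>1 -> COPY to pp4. 5 ppages; refcounts: pp0:3 pp1:1 pp2:3 pp3:1 pp4:1
Op 5: write(P1, v2, 100). refcount(pp2)=3>1 -> COPY to pp5. 6 ppages; refcounts: pp0:3 pp1:1 pp2:2 pp3:1 pp4:1 pp5:1
Op 6: write(P1, v0, 108). refcount(pp0)=3>1 -> COPY to pp6. 7 ppages; refcounts: pp0:2 pp1:1 pp2:2 pp3:1 pp4:1 pp5:1 pp6:1
Op 7: write(P1, v1, 162). refcount(pp1)=1 -> write in place. 7 ppages; refcounts: pp0:2 pp1:1 pp2:2 pp3:1 pp4:1 pp5:1 pp6:1
P0: v2 -> pp2 = 42
P1: v2 -> pp5 = 100
P2: v2 -> pp2 = 42

Answer: 42 100 42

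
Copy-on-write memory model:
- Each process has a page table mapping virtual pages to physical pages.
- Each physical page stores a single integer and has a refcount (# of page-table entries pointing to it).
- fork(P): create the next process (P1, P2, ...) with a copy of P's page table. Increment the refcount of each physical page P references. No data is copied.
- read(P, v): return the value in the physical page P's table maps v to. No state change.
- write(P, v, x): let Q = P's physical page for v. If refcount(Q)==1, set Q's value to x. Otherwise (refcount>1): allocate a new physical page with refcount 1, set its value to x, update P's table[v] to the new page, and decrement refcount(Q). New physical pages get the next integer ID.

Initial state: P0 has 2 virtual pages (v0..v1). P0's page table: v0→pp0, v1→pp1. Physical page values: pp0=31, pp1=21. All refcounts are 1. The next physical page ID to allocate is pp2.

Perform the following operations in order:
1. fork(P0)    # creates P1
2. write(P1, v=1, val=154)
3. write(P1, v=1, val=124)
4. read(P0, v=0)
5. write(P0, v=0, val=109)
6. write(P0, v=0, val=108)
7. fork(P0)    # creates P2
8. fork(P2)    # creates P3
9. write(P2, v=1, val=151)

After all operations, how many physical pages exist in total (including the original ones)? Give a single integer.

Op 1: fork(P0) -> P1. 2 ppages; refcounts: pp0:2 pp1:2
Op 2: write(P1, v1, 154). refcount(pp1)=2>1 -> COPY to pp2. 3 ppages; refcounts: pp0:2 pp1:1 pp2:1
Op 3: write(P1, v1, 124). refcount(pp2)=1 -> write in place. 3 ppages; refcounts: pp0:2 pp1:1 pp2:1
Op 4: read(P0, v0) -> 31. No state change.
Op 5: write(P0, v0, 109). refcount(pp0)=2>1 -> COPY to pp3. 4 ppages; refcounts: pp0:1 pp1:1 pp2:1 pp3:1
Op 6: write(P0, v0, 108). refcount(pp3)=1 -> write in place. 4 ppages; refcounts: pp0:1 pp1:1 pp2:1 pp3:1
Op 7: fork(P0) -> P2. 4 ppages; refcounts: pp0:1 pp1:2 pp2:1 pp3:2
Op 8: fork(P2) -> P3. 4 ppages; refcounts: pp0:1 pp1:3 pp2:1 pp3:3
Op 9: write(P2, v1, 151). refcount(pp1)=3>1 -> COPY to pp4. 5 ppages; refcounts: pp0:1 pp1:2 pp2:1 pp3:3 pp4:1

Answer: 5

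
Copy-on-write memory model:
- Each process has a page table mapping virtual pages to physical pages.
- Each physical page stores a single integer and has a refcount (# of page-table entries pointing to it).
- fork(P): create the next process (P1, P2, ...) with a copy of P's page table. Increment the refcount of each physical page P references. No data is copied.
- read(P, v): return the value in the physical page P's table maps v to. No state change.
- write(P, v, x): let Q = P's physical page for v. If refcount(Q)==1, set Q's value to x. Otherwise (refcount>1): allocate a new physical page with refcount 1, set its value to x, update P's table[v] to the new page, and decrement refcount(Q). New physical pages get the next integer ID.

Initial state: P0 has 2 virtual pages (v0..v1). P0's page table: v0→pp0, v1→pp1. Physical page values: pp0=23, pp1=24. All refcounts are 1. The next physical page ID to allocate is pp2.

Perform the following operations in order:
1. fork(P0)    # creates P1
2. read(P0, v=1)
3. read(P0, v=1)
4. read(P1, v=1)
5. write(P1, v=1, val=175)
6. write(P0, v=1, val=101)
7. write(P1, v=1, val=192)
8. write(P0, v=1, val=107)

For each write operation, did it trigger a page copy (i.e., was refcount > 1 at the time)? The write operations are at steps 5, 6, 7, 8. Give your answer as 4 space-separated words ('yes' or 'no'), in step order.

Op 1: fork(P0) -> P1. 2 ppages; refcounts: pp0:2 pp1:2
Op 2: read(P0, v1) -> 24. No state change.
Op 3: read(P0, v1) -> 24. No state change.
Op 4: read(P1, v1) -> 24. No state change.
Op 5: write(P1, v1, 175). refcount(pp1)=2>1 -> COPY to pp2. 3 ppages; refcounts: pp0:2 pp1:1 pp2:1
Op 6: write(P0, v1, 101). refcount(pp1)=1 -> write in place. 3 ppages; refcounts: pp0:2 pp1:1 pp2:1
Op 7: write(P1, v1, 192). refcount(pp2)=1 -> write in place. 3 ppages; refcounts: pp0:2 pp1:1 pp2:1
Op 8: write(P0, v1, 107). refcount(pp1)=1 -> write in place. 3 ppages; refcounts: pp0:2 pp1:1 pp2:1

yes no no no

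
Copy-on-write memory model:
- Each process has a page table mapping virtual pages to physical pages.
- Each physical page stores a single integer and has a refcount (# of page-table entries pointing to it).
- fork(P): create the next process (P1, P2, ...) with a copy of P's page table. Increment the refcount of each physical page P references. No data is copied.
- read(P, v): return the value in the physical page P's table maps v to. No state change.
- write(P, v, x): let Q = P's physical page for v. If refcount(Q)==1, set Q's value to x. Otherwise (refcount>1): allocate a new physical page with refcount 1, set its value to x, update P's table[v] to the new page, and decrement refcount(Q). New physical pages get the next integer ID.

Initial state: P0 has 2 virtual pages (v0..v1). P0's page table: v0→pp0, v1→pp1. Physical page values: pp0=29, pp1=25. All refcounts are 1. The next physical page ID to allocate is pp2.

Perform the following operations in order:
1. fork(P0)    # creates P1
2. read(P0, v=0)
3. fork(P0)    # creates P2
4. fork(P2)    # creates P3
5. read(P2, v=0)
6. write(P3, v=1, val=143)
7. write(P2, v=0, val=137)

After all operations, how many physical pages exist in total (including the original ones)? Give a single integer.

Answer: 4

Derivation:
Op 1: fork(P0) -> P1. 2 ppages; refcounts: pp0:2 pp1:2
Op 2: read(P0, v0) -> 29. No state change.
Op 3: fork(P0) -> P2. 2 ppages; refcounts: pp0:3 pp1:3
Op 4: fork(P2) -> P3. 2 ppages; refcounts: pp0:4 pp1:4
Op 5: read(P2, v0) -> 29. No state change.
Op 6: write(P3, v1, 143). refcount(pp1)=4>1 -> COPY to pp2. 3 ppages; refcounts: pp0:4 pp1:3 pp2:1
Op 7: write(P2, v0, 137). refcount(pp0)=4>1 -> COPY to pp3. 4 ppages; refcounts: pp0:3 pp1:3 pp2:1 pp3:1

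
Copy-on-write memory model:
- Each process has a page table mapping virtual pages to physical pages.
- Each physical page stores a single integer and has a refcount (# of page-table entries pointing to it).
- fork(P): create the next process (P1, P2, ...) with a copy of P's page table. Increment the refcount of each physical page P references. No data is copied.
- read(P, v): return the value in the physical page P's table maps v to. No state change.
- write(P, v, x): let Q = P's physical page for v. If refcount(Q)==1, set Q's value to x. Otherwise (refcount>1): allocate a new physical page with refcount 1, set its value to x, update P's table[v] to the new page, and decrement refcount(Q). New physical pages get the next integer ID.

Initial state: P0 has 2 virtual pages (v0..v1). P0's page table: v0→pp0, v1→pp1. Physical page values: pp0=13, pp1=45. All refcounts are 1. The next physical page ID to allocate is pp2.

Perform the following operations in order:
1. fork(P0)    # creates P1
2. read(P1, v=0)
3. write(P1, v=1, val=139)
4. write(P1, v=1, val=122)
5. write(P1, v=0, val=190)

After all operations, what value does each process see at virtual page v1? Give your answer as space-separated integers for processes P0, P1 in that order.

Answer: 45 122

Derivation:
Op 1: fork(P0) -> P1. 2 ppages; refcounts: pp0:2 pp1:2
Op 2: read(P1, v0) -> 13. No state change.
Op 3: write(P1, v1, 139). refcount(pp1)=2>1 -> COPY to pp2. 3 ppages; refcounts: pp0:2 pp1:1 pp2:1
Op 4: write(P1, v1, 122). refcount(pp2)=1 -> write in place. 3 ppages; refcounts: pp0:2 pp1:1 pp2:1
Op 5: write(P1, v0, 190). refcount(pp0)=2>1 -> COPY to pp3. 4 ppages; refcounts: pp0:1 pp1:1 pp2:1 pp3:1
P0: v1 -> pp1 = 45
P1: v1 -> pp2 = 122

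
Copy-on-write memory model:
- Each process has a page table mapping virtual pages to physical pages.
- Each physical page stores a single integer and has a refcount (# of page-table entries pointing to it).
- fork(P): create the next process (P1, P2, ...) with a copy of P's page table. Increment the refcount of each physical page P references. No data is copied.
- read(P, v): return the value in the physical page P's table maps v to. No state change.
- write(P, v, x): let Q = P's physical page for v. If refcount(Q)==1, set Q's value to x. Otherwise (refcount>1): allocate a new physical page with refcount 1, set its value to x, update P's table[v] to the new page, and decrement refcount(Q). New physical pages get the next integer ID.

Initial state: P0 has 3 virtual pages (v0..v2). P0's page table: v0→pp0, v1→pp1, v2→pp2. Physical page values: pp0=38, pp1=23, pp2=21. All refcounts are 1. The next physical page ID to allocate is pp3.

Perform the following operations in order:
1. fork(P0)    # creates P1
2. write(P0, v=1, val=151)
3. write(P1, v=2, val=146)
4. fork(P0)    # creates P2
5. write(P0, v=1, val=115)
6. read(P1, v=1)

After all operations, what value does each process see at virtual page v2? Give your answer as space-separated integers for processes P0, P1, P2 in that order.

Answer: 21 146 21

Derivation:
Op 1: fork(P0) -> P1. 3 ppages; refcounts: pp0:2 pp1:2 pp2:2
Op 2: write(P0, v1, 151). refcount(pp1)=2>1 -> COPY to pp3. 4 ppages; refcounts: pp0:2 pp1:1 pp2:2 pp3:1
Op 3: write(P1, v2, 146). refcount(pp2)=2>1 -> COPY to pp4. 5 ppages; refcounts: pp0:2 pp1:1 pp2:1 pp3:1 pp4:1
Op 4: fork(P0) -> P2. 5 ppages; refcounts: pp0:3 pp1:1 pp2:2 pp3:2 pp4:1
Op 5: write(P0, v1, 115). refcount(pp3)=2>1 -> COPY to pp5. 6 ppages; refcounts: pp0:3 pp1:1 pp2:2 pp3:1 pp4:1 pp5:1
Op 6: read(P1, v1) -> 23. No state change.
P0: v2 -> pp2 = 21
P1: v2 -> pp4 = 146
P2: v2 -> pp2 = 21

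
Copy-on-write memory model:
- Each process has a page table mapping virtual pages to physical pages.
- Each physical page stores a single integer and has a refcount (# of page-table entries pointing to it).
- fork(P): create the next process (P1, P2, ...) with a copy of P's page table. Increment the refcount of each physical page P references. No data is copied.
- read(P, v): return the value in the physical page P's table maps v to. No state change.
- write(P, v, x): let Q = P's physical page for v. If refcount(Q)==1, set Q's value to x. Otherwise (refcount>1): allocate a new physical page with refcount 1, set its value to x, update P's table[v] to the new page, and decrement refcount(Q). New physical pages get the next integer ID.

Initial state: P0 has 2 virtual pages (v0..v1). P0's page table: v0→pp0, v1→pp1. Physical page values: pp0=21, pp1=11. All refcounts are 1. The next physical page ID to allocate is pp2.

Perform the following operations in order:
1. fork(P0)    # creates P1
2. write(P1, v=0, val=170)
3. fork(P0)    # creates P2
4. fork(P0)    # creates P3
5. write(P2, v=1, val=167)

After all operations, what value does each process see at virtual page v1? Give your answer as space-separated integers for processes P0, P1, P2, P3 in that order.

Op 1: fork(P0) -> P1. 2 ppages; refcounts: pp0:2 pp1:2
Op 2: write(P1, v0, 170). refcount(pp0)=2>1 -> COPY to pp2. 3 ppages; refcounts: pp0:1 pp1:2 pp2:1
Op 3: fork(P0) -> P2. 3 ppages; refcounts: pp0:2 pp1:3 pp2:1
Op 4: fork(P0) -> P3. 3 ppages; refcounts: pp0:3 pp1:4 pp2:1
Op 5: write(P2, v1, 167). refcount(pp1)=4>1 -> COPY to pp3. 4 ppages; refcounts: pp0:3 pp1:3 pp2:1 pp3:1
P0: v1 -> pp1 = 11
P1: v1 -> pp1 = 11
P2: v1 -> pp3 = 167
P3: v1 -> pp1 = 11

Answer: 11 11 167 11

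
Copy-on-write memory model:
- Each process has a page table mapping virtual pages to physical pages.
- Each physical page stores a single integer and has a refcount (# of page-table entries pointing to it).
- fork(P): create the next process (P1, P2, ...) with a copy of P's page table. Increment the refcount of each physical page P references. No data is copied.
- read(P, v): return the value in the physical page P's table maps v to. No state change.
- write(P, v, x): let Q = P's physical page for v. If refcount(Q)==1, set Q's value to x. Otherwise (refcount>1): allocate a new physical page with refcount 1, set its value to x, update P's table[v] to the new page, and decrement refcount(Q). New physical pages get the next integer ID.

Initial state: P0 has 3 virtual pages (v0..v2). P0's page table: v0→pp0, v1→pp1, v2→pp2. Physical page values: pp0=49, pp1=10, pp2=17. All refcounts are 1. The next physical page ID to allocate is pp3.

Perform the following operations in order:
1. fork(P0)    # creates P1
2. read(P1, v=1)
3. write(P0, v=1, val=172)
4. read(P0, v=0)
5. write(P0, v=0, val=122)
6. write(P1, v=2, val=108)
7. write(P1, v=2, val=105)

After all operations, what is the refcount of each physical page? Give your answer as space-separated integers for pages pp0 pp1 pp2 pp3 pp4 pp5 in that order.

Op 1: fork(P0) -> P1. 3 ppages; refcounts: pp0:2 pp1:2 pp2:2
Op 2: read(P1, v1) -> 10. No state change.
Op 3: write(P0, v1, 172). refcount(pp1)=2>1 -> COPY to pp3. 4 ppages; refcounts: pp0:2 pp1:1 pp2:2 pp3:1
Op 4: read(P0, v0) -> 49. No state change.
Op 5: write(P0, v0, 122). refcount(pp0)=2>1 -> COPY to pp4. 5 ppages; refcounts: pp0:1 pp1:1 pp2:2 pp3:1 pp4:1
Op 6: write(P1, v2, 108). refcount(pp2)=2>1 -> COPY to pp5. 6 ppages; refcounts: pp0:1 pp1:1 pp2:1 pp3:1 pp4:1 pp5:1
Op 7: write(P1, v2, 105). refcount(pp5)=1 -> write in place. 6 ppages; refcounts: pp0:1 pp1:1 pp2:1 pp3:1 pp4:1 pp5:1

Answer: 1 1 1 1 1 1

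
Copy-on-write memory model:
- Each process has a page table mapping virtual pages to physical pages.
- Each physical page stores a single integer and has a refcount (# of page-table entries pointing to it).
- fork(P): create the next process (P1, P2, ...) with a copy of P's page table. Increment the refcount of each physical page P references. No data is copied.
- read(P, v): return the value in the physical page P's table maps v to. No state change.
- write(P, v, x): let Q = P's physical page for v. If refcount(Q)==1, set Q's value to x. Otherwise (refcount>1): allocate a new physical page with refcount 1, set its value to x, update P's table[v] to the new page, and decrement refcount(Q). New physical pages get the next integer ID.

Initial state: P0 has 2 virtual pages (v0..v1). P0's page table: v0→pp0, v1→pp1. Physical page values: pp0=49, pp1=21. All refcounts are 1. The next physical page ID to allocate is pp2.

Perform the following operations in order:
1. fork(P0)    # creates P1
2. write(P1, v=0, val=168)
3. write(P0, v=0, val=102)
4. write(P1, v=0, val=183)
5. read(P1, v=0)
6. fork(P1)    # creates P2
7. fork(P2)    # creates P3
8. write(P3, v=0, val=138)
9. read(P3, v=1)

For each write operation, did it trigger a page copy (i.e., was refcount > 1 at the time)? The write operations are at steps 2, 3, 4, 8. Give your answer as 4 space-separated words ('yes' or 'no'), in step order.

Op 1: fork(P0) -> P1. 2 ppages; refcounts: pp0:2 pp1:2
Op 2: write(P1, v0, 168). refcount(pp0)=2>1 -> COPY to pp2. 3 ppages; refcounts: pp0:1 pp1:2 pp2:1
Op 3: write(P0, v0, 102). refcount(pp0)=1 -> write in place. 3 ppages; refcounts: pp0:1 pp1:2 pp2:1
Op 4: write(P1, v0, 183). refcount(pp2)=1 -> write in place. 3 ppages; refcounts: pp0:1 pp1:2 pp2:1
Op 5: read(P1, v0) -> 183. No state change.
Op 6: fork(P1) -> P2. 3 ppages; refcounts: pp0:1 pp1:3 pp2:2
Op 7: fork(P2) -> P3. 3 ppages; refcounts: pp0:1 pp1:4 pp2:3
Op 8: write(P3, v0, 138). refcount(pp2)=3>1 -> COPY to pp3. 4 ppages; refcounts: pp0:1 pp1:4 pp2:2 pp3:1
Op 9: read(P3, v1) -> 21. No state change.

yes no no yes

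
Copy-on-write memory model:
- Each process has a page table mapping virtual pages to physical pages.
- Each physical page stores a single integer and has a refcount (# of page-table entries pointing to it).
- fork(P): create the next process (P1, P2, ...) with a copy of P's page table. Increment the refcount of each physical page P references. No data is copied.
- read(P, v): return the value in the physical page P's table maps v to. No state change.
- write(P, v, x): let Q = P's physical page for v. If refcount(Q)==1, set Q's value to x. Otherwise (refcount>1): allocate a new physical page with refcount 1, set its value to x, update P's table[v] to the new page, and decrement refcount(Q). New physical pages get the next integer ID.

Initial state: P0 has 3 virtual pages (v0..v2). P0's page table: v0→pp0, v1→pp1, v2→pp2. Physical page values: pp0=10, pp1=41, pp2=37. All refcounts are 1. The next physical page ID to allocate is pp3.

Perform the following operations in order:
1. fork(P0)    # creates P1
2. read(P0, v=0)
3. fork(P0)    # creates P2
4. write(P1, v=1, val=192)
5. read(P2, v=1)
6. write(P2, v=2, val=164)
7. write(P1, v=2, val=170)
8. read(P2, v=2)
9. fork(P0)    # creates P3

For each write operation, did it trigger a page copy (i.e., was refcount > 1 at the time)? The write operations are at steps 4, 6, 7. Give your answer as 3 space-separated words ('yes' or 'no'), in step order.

Op 1: fork(P0) -> P1. 3 ppages; refcounts: pp0:2 pp1:2 pp2:2
Op 2: read(P0, v0) -> 10. No state change.
Op 3: fork(P0) -> P2. 3 ppages; refcounts: pp0:3 pp1:3 pp2:3
Op 4: write(P1, v1, 192). refcount(pp1)=3>1 -> COPY to pp3. 4 ppages; refcounts: pp0:3 pp1:2 pp2:3 pp3:1
Op 5: read(P2, v1) -> 41. No state change.
Op 6: write(P2, v2, 164). refcount(pp2)=3>1 -> COPY to pp4. 5 ppages; refcounts: pp0:3 pp1:2 pp2:2 pp3:1 pp4:1
Op 7: write(P1, v2, 170). refcount(pp2)=2>1 -> COPY to pp5. 6 ppages; refcounts: pp0:3 pp1:2 pp2:1 pp3:1 pp4:1 pp5:1
Op 8: read(P2, v2) -> 164. No state change.
Op 9: fork(P0) -> P3. 6 ppages; refcounts: pp0:4 pp1:3 pp2:2 pp3:1 pp4:1 pp5:1

yes yes yes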